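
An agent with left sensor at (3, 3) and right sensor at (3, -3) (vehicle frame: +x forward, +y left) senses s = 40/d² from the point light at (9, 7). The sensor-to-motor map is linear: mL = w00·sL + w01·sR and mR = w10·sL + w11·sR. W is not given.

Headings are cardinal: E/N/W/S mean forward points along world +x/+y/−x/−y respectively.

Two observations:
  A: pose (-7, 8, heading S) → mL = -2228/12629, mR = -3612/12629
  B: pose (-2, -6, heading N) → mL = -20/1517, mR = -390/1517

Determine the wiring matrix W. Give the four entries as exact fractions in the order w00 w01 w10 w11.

-1 1/2 -1 -1/2

obs A: pose=(-7,8,S) → sL=40/173, sR=8/73, mL=-2228/12629, mR=-3612/12629
obs B: pose=(-2,-6,N) → sL=5/37, sR=10/41, mL=-20/1517, mR=-390/1517
sensor matrix S = [[40/173, 8/73], [5/37, 10/41]]; det S = 796680/19158193
solve [mL_A; mL_B] = S·[w00; w01] and [mR_A; mR_B] = S·[w10; w11]:
  w00 = -1, w01 = 1/2, w10 = -1, w11 = -1/2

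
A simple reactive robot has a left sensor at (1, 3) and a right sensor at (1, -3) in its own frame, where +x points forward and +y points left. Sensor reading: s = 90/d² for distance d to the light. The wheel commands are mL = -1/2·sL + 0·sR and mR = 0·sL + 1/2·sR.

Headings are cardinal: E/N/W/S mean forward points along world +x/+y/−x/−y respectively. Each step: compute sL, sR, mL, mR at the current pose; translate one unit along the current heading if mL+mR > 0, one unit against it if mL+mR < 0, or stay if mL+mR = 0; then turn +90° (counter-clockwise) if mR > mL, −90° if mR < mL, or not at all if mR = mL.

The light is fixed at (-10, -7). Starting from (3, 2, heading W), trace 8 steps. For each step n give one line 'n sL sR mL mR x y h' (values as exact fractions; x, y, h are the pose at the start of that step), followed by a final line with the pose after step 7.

0 1/2 5/16 -1/4 5/32 3 2 W
1 90/353 18/37 -45/353 9/37 4 2 S
2 45/173 9/25 -45/346 9/50 4 1 E
3 2/5 2/9 -1/5 1/9 5 1 N
4 45/106 45/148 -45/212 45/296 5 0 W
5 90/397 18/41 -45/397 9/41 6 0 S
6 9/37 45/149 -9/74 45/298 6 -1 E
7 18/49 90/449 -9/49 45/449 7 -1 N
final 7 -2 W

n=0: pose=(3,2,W); sL=1/2, sR=5/16; mL=-1/4, mR=5/32; mL+mR=-3/32 → advance -1; mR−mL=13/32 → turn +1·90°
n=1: pose=(4,2,S); sL=90/353, sR=18/37; mL=-45/353, mR=9/37; mL+mR=1512/13061 → advance +1; mR−mL=4842/13061 → turn +1·90°
n=2: pose=(4,1,E); sL=45/173, sR=9/25; mL=-45/346, mR=9/50; mL+mR=216/4325 → advance +1; mR−mL=1341/4325 → turn +1·90°
n=3: pose=(5,1,N); sL=2/5, sR=2/9; mL=-1/5, mR=1/9; mL+mR=-4/45 → advance -1; mR−mL=14/45 → turn +1·90°
n=4: pose=(5,0,W); sL=45/106, sR=45/148; mL=-45/212, mR=45/296; mL+mR=-945/15688 → advance -1; mR−mL=5715/15688 → turn +1·90°
n=5: pose=(6,0,S); sL=90/397, sR=18/41; mL=-45/397, mR=9/41; mL+mR=1728/16277 → advance +1; mR−mL=5418/16277 → turn +1·90°
n=6: pose=(6,-1,E); sL=9/37, sR=45/149; mL=-9/74, mR=45/298; mL+mR=162/5513 → advance +1; mR−mL=1503/5513 → turn +1·90°
n=7: pose=(7,-1,N); sL=18/49, sR=90/449; mL=-9/49, mR=45/449; mL+mR=-1836/22001 → advance -1; mR−mL=6246/22001 → turn +1·90°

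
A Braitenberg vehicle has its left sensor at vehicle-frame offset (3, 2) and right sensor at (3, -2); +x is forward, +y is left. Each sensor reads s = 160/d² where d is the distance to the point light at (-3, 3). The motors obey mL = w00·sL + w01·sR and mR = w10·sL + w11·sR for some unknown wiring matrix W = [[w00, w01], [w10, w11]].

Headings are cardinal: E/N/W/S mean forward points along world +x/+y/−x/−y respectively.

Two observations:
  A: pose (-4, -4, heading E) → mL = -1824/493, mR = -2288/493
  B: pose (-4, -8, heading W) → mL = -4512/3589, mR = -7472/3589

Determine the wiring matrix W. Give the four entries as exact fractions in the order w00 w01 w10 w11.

obs A: pose=(-4,-4,E) → sL=160/29, sR=32/17, mL=-1824/493, mR=-2288/493
obs B: pose=(-4,-8,W) → sL=32/37, sR=160/97, mL=-4512/3589, mR=-7472/3589
sensor matrix S = [[160/29, 32/17], [32/37, 160/97]]; det S = 13221888/1769377
solve [mL_A; mL_B] = S·[w00; w01] and [mR_A; mR_B] = S·[w10; w11]:
  w00 = -1/2, w01 = -1/2, w10 = -1/2, w11 = -1

-1/2 -1/2 -1/2 -1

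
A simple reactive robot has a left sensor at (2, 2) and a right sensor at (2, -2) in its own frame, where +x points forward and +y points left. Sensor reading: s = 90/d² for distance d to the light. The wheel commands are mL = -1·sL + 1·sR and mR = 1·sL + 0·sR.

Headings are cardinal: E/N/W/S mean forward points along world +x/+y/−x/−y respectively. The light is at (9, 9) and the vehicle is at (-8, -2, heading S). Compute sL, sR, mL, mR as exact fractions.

45/197 9/53 -612/10441 45/197

left sensor world pos  = (-6, -4); dL² = 394
right sensor world pos = (-10, -4); dR² = 530
sL = 90/394 = 45/197
sR = 90/530 = 9/53
mL = -1·sL + 1·sR = -612/10441
mR = 1·sL + 0·sR = 45/197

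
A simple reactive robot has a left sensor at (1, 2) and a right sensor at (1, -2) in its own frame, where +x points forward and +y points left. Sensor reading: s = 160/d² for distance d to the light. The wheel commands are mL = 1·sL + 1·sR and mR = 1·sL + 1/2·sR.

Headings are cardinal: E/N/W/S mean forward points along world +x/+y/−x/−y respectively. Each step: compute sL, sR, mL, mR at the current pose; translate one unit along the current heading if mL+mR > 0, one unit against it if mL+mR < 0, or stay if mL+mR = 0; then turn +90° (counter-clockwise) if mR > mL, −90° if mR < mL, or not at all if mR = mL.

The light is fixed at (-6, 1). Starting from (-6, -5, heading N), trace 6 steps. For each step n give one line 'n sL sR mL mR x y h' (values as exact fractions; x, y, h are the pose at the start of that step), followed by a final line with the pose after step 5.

0 160/29 160/29 320/29 240/29 -6 -5 N
1 16 16/5 96/5 88/5 -6 -4 E
2 32/9 160/37 2624/333 1904/333 -5 -4 S
3 5/2 10 25/2 15/2 -5 -5 W
4 160/29 160/29 320/29 240/29 -6 -5 N
5 16 16/5 96/5 88/5 -6 -4 E
final -5 -4 S

n=0: pose=(-6,-5,N); sL=160/29, sR=160/29; mL=320/29, mR=240/29; mL+mR=560/29 → advance +1; mR−mL=-80/29 → turn -1·90°
n=1: pose=(-6,-4,E); sL=16, sR=16/5; mL=96/5, mR=88/5; mL+mR=184/5 → advance +1; mR−mL=-8/5 → turn -1·90°
n=2: pose=(-5,-4,S); sL=32/9, sR=160/37; mL=2624/333, mR=1904/333; mL+mR=4528/333 → advance +1; mR−mL=-80/37 → turn -1·90°
n=3: pose=(-5,-5,W); sL=5/2, sR=10; mL=25/2, mR=15/2; mL+mR=20 → advance +1; mR−mL=-5 → turn -1·90°
n=4: pose=(-6,-5,N); sL=160/29, sR=160/29; mL=320/29, mR=240/29; mL+mR=560/29 → advance +1; mR−mL=-80/29 → turn -1·90°
n=5: pose=(-6,-4,E); sL=16, sR=16/5; mL=96/5, mR=88/5; mL+mR=184/5 → advance +1; mR−mL=-8/5 → turn -1·90°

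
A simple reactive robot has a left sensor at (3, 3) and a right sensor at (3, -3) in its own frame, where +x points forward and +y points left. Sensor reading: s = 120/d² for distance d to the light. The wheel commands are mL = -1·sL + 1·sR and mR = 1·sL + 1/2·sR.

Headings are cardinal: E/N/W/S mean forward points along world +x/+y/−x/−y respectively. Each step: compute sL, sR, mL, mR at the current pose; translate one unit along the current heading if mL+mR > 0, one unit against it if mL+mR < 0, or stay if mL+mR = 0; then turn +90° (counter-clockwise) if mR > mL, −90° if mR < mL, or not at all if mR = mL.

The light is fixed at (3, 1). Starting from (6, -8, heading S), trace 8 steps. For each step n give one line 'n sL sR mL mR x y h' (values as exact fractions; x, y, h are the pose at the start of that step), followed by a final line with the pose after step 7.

n=0: pose=(6,-8,S); sL=2/3, sR=5/6; mL=1/6, mR=13/12; mL+mR=5/4 → advance +1; mR−mL=11/12 → turn +1·90°
n=1: pose=(6,-9,E); sL=24/17, sR=24/41; mL=-576/697, mR=1188/697; mL+mR=36/41 → advance +1; mR−mL=1764/697 → turn +1·90°
n=2: pose=(7,-9,N); sL=12/5, sR=60/49; mL=-288/245, mR=738/245; mL+mR=90/49 → advance +1; mR−mL=1026/245 → turn +1·90°
n=3: pose=(7,-8,W); sL=24/29, sR=120/37; mL=2592/1073, mR=2628/1073; mL+mR=180/37 → advance +1; mR−mL=36/1073 → turn +1·90°
n=4: pose=(6,-8,S); sL=2/3, sR=5/6; mL=1/6, mR=13/12; mL+mR=5/4 → advance +1; mR−mL=11/12 → turn +1·90°
n=5: pose=(6,-9,E); sL=24/17, sR=24/41; mL=-576/697, mR=1188/697; mL+mR=36/41 → advance +1; mR−mL=1764/697 → turn +1·90°
n=6: pose=(7,-9,N); sL=12/5, sR=60/49; mL=-288/245, mR=738/245; mL+mR=90/49 → advance +1; mR−mL=1026/245 → turn +1·90°
n=7: pose=(7,-8,W); sL=24/29, sR=120/37; mL=2592/1073, mR=2628/1073; mL+mR=180/37 → advance +1; mR−mL=36/1073 → turn +1·90°

0 2/3 5/6 1/6 13/12 6 -8 S
1 24/17 24/41 -576/697 1188/697 6 -9 E
2 12/5 60/49 -288/245 738/245 7 -9 N
3 24/29 120/37 2592/1073 2628/1073 7 -8 W
4 2/3 5/6 1/6 13/12 6 -8 S
5 24/17 24/41 -576/697 1188/697 6 -9 E
6 12/5 60/49 -288/245 738/245 7 -9 N
7 24/29 120/37 2592/1073 2628/1073 7 -8 W
final 6 -8 S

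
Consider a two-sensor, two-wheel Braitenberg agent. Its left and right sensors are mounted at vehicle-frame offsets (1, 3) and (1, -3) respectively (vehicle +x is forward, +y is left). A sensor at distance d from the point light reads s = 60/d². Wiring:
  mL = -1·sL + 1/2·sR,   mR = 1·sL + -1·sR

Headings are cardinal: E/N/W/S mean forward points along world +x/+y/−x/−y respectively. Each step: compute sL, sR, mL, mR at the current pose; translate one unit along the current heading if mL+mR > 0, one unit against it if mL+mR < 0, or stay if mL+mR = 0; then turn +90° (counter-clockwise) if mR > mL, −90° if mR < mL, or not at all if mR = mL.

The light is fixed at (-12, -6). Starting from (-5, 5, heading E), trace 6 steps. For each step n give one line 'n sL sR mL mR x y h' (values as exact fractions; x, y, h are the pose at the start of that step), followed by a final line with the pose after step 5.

n=0: pose=(-5,5,E); sL=3/13, sR=15/32; mL=3/832, mR=-99/416; mL+mR=-15/64 → advance -1; mR−mL=-201/832 → turn -1·90°
n=1: pose=(-6,5,S); sL=60/181, sR=60/109; mL=-1110/19729, mR=-4320/19729; mL+mR=-30/109 → advance -1; mR−mL=-3210/19729 → turn -1·90°
n=2: pose=(-6,6,W); sL=30/53, sR=6/25; mL=-591/1325, mR=432/1325; mL+mR=-3/25 → advance -1; mR−mL=1023/1325 → turn +1·90°
n=3: pose=(-5,6,S); sL=60/221, sR=60/137; mL=-1590/30277, mR=-5040/30277; mL+mR=-30/137 → advance -1; mR−mL=-3450/30277 → turn -1·90°
n=4: pose=(-5,7,W); sL=15/34, sR=15/73; mL=-420/1241, mR=585/2482; mL+mR=-15/146 → advance -1; mR−mL=1425/2482 → turn +1·90°
n=5: pose=(-4,7,S); sL=12/53, sR=60/169; mL=-438/8957, mR=-1152/8957; mL+mR=-30/169 → advance -1; mR−mL=-714/8957 → turn -1·90°

0 3/13 15/32 3/832 -99/416 -5 5 E
1 60/181 60/109 -1110/19729 -4320/19729 -6 5 S
2 30/53 6/25 -591/1325 432/1325 -6 6 W
3 60/221 60/137 -1590/30277 -5040/30277 -5 6 S
4 15/34 15/73 -420/1241 585/2482 -5 7 W
5 12/53 60/169 -438/8957 -1152/8957 -4 7 S
final -4 8 W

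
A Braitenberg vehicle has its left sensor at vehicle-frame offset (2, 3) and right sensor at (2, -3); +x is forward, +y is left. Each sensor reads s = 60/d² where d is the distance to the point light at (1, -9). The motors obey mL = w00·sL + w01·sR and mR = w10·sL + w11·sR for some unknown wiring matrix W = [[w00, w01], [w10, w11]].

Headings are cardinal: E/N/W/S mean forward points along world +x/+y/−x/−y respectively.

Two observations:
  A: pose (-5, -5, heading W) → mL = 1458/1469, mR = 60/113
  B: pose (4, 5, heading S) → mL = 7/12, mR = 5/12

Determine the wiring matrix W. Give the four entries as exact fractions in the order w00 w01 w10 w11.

obs A: pose=(-5,-5,W) → sL=12/13, sR=60/113, mL=1458/1469, mR=60/113
obs B: pose=(4,5,S) → sL=1/3, sR=5/12, mL=7/12, mR=5/12
sensor matrix S = [[12/13, 60/113], [1/3, 5/12]]; det S = 305/1469
solve [mL_A; mL_B] = S·[w00; w01] and [mR_A; mR_B] = S·[w10; w11]:
  w00 = 1/2, w01 = 1, w10 = 0, w11 = 1

1/2 1 0 1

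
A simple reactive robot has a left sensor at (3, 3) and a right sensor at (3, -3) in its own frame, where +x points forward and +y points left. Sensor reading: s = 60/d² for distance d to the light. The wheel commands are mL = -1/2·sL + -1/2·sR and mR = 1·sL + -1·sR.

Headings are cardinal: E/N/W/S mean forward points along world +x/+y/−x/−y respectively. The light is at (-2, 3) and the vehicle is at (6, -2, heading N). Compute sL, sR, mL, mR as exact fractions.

left sensor world pos  = (3, 1); dL² = 29
right sensor world pos = (9, 1); dR² = 125
sL = 60/29 = 60/29
sR = 60/125 = 12/25
mL = -1/2·sL + -1/2·sR = -924/725
mR = 1·sL + -1·sR = 1152/725

60/29 12/25 -924/725 1152/725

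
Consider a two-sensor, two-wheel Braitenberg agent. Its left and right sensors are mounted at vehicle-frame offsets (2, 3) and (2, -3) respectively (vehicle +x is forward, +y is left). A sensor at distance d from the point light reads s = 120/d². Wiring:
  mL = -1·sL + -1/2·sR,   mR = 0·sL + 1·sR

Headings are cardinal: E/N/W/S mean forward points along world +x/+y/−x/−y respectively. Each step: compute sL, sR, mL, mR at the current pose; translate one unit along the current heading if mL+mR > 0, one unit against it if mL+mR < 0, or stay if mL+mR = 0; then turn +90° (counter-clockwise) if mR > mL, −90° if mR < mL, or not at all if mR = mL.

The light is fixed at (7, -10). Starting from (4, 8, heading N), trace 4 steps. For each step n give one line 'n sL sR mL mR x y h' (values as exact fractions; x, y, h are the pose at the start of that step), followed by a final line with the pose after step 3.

n=0: pose=(4,8,N); sL=30/109, sR=3/10; mL=-927/2180, mR=3/10; mL+mR=-273/2180 → advance -1; mR−mL=1581/2180 → turn +1·90°
n=1: pose=(4,7,W); sL=120/221, sR=24/85; mL=-756/1105, mR=24/85; mL+mR=-444/1105 → advance -1; mR−mL=1068/1105 → turn +1·90°
n=2: pose=(5,7,S); sL=60/113, sR=12/25; mL=-2178/2825, mR=12/25; mL+mR=-822/2825 → advance -1; mR−mL=3534/2825 → turn +1·90°
n=3: pose=(5,8,E); sL=40/147, sR=8/15; mL=-132/245, mR=8/15; mL+mR=-4/735 → advance -1; mR−mL=788/735 → turn +1·90°

0 30/109 3/10 -927/2180 3/10 4 8 N
1 120/221 24/85 -756/1105 24/85 4 7 W
2 60/113 12/25 -2178/2825 12/25 5 7 S
3 40/147 8/15 -132/245 8/15 5 8 E
final 4 8 N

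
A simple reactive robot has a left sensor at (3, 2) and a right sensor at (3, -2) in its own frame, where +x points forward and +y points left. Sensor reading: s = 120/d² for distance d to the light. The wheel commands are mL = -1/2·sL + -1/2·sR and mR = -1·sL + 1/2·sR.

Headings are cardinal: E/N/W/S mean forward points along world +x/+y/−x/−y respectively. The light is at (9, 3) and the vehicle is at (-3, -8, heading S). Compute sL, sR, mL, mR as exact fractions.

15/37 15/49 -645/1813 -915/3626

left sensor world pos  = (-1, -11); dL² = 296
right sensor world pos = (-5, -11); dR² = 392
sL = 120/296 = 15/37
sR = 120/392 = 15/49
mL = -1/2·sL + -1/2·sR = -645/1813
mR = -1·sL + 1/2·sR = -915/3626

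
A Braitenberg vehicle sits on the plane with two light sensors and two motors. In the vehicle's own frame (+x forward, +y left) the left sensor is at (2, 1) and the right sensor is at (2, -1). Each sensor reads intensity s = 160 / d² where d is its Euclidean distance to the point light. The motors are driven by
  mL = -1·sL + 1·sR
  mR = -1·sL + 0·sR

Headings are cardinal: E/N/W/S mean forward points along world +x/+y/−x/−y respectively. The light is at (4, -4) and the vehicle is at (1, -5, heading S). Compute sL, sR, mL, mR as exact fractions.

160/13 32/5 -384/65 -160/13

left sensor world pos  = (2, -7); dL² = 13
right sensor world pos = (0, -7); dR² = 25
sL = 160/13 = 160/13
sR = 160/25 = 32/5
mL = -1·sL + 1·sR = -384/65
mR = -1·sL + 0·sR = -160/13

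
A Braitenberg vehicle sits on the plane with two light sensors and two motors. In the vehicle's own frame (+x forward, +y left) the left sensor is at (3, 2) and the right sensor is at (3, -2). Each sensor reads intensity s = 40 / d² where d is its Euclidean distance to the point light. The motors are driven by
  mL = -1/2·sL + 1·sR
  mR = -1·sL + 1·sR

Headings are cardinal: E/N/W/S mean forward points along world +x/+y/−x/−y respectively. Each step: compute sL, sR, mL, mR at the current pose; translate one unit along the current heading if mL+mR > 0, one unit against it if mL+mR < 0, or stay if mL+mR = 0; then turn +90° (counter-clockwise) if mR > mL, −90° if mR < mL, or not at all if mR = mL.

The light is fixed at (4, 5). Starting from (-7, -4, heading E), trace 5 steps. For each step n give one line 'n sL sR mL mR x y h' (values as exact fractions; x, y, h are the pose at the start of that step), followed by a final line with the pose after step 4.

n=0: pose=(-7,-4,E); sL=40/113, sR=8/37; mL=164/4181, mR=-576/4181; mL+mR=-412/4181 → advance -1; mR−mL=-20/113 → turn -1·90°
n=1: pose=(-8,-4,S); sL=10/61, sR=2/17; mL=37/1037, mR=-48/1037; mL+mR=-11/1037 → advance -1; mR−mL=-5/61 → turn -1·90°
n=2: pose=(-8,-3,W); sL=8/65, sR=40/261; mL=1556/16965, mR=512/16965; mL+mR=2068/16965 → advance +1; mR−mL=-4/65 → turn -1·90°
n=3: pose=(-9,-3,N); sL=4/25, sR=20/73; mL=354/1825, mR=208/1825; mL+mR=562/1825 → advance +1; mR−mL=-2/25 → turn -1·90°
n=4: pose=(-9,-2,E); sL=8/25, sR=40/181; mL=276/4525, mR=-448/4525; mL+mR=-172/4525 → advance -1; mR−mL=-4/25 → turn -1·90°

0 40/113 8/37 164/4181 -576/4181 -7 -4 E
1 10/61 2/17 37/1037 -48/1037 -8 -4 S
2 8/65 40/261 1556/16965 512/16965 -8 -3 W
3 4/25 20/73 354/1825 208/1825 -9 -3 N
4 8/25 40/181 276/4525 -448/4525 -9 -2 E
final -10 -2 S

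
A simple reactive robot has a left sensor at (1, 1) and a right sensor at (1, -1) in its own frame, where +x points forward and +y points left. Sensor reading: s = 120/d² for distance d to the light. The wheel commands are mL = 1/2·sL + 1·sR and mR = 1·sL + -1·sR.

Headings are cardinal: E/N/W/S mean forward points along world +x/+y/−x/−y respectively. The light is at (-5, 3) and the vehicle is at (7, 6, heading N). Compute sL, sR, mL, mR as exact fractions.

120/137 24/37 5508/5069 1152/5069

left sensor world pos  = (6, 7); dL² = 137
right sensor world pos = (8, 7); dR² = 185
sL = 120/137 = 120/137
sR = 120/185 = 24/37
mL = 1/2·sL + 1·sR = 5508/5069
mR = 1·sL + -1·sR = 1152/5069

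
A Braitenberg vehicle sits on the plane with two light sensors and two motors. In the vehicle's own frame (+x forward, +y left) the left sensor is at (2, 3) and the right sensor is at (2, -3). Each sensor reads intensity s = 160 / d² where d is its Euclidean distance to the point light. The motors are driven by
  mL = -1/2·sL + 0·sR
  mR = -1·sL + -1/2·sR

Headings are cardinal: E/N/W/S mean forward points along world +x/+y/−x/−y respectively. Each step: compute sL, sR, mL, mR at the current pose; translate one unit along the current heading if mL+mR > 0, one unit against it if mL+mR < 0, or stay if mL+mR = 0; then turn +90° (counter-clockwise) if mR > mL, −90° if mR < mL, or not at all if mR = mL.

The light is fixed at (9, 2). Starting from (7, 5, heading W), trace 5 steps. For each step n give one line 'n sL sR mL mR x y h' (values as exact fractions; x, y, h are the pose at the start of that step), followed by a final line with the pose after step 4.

0 10 40/13 -5 -150/13 7 5 W
1 160/41 160/29 -80/41 -7920/1189 8 5 N
2 80/13 80 -40/13 -600/13 8 4 E
3 160 32/5 -80 -816/5 7 4 S
4 10 40/13 -5 -150/13 7 5 W
final 8 5 N

n=0: pose=(7,5,W); sL=10, sR=40/13; mL=-5, mR=-150/13; mL+mR=-215/13 → advance -1; mR−mL=-85/13 → turn -1·90°
n=1: pose=(8,5,N); sL=160/41, sR=160/29; mL=-80/41, mR=-7920/1189; mL+mR=-10240/1189 → advance -1; mR−mL=-5600/1189 → turn -1·90°
n=2: pose=(8,4,E); sL=80/13, sR=80; mL=-40/13, mR=-600/13; mL+mR=-640/13 → advance -1; mR−mL=-560/13 → turn -1·90°
n=3: pose=(7,4,S); sL=160, sR=32/5; mL=-80, mR=-816/5; mL+mR=-1216/5 → advance -1; mR−mL=-416/5 → turn -1·90°
n=4: pose=(7,5,W); sL=10, sR=40/13; mL=-5, mR=-150/13; mL+mR=-215/13 → advance -1; mR−mL=-85/13 → turn -1·90°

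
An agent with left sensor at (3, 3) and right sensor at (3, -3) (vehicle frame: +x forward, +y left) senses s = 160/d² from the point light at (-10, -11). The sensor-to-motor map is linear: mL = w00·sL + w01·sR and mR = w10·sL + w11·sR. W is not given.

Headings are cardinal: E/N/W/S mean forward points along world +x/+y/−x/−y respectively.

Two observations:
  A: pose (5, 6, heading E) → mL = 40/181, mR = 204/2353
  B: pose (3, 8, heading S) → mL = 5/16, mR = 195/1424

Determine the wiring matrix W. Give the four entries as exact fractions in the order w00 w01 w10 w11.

obs A: pose=(5,6,E) → sL=40/181, sR=4/13, mL=40/181, mR=204/2353
obs B: pose=(3,8,S) → sL=5/16, sR=40/89, mL=5/16, mR=195/1424
sensor matrix S = [[40/181, 4/13], [5/16, 40/89]]; det S = 2655/837668
solve [mL_A; mL_B] = S·[w00; w01] and [mR_A; mR_B] = S·[w10; w11]:
  w00 = 1, w01 = 0, w10 = -1, w11 = 1

1 0 -1 1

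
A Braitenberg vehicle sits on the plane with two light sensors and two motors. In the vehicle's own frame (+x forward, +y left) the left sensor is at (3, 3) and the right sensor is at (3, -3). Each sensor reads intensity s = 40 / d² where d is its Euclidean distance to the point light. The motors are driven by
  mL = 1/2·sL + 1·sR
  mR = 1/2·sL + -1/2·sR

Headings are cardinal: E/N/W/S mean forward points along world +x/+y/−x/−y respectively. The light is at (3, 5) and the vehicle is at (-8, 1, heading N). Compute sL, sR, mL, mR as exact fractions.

left sensor world pos  = (-11, 4); dL² = 197
right sensor world pos = (-5, 4); dR² = 65
sL = 40/197 = 40/197
sR = 40/65 = 8/13
mL = 1/2·sL + 1·sR = 1836/2561
mR = 1/2·sL + -1/2·sR = -528/2561

40/197 8/13 1836/2561 -528/2561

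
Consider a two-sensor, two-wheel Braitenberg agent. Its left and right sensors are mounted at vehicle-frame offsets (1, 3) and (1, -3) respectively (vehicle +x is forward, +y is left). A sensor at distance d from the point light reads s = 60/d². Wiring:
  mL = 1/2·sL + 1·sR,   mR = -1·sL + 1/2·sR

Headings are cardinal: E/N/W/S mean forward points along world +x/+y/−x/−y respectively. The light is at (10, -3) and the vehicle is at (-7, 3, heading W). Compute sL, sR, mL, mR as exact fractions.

left sensor world pos  = (-8, 0); dL² = 333
right sensor world pos = (-8, 6); dR² = 405
sL = 60/333 = 20/111
sR = 60/405 = 4/27
mL = 1/2·sL + 1·sR = 238/999
mR = -1·sL + 1/2·sR = -106/999

20/111 4/27 238/999 -106/999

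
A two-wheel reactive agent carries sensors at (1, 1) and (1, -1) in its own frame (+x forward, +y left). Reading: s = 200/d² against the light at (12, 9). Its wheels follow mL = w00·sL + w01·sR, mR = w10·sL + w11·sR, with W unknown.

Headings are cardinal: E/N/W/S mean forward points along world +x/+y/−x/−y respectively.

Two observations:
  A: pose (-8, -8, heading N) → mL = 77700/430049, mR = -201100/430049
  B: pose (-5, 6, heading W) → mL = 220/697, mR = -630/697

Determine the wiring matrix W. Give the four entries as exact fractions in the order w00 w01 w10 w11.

-1/2 1 -1/2 -1

obs A: pose=(-8,-8,N) → sL=200/697, sR=200/617, mL=77700/430049, mR=-201100/430049
obs B: pose=(-5,6,W) → sL=10/17, sR=25/41, mL=220/697, mR=-630/697
sensor matrix S = [[200/697, 200/617], [10/17, 25/41]]; det S = -277000/17632009
solve [mL_A; mL_B] = S·[w00; w01] and [mR_A; mR_B] = S·[w10; w11]:
  w00 = -1/2, w01 = 1, w10 = -1/2, w11 = -1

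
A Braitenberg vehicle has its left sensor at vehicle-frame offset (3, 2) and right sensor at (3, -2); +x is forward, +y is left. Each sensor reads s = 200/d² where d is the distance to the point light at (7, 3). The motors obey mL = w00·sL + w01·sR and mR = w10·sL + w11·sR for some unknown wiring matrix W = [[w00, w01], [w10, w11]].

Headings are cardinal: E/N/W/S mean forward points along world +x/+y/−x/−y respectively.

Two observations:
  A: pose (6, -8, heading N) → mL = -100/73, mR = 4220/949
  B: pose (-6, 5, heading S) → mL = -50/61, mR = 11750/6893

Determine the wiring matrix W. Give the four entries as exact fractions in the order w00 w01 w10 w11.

-1/2 0 1/2 1

obs A: pose=(6,-8,N) → sL=200/73, sR=40/13, mL=-100/73, mR=4220/949
obs B: pose=(-6,5,S) → sL=100/61, sR=100/113, mL=-50/61, mR=11750/6893
sensor matrix S = [[200/73, 40/13], [100/61, 100/113]]; det S = -17136000/6541457
solve [mL_A; mL_B] = S·[w00; w01] and [mR_A; mR_B] = S·[w10; w11]:
  w00 = -1/2, w01 = 0, w10 = 1/2, w11 = 1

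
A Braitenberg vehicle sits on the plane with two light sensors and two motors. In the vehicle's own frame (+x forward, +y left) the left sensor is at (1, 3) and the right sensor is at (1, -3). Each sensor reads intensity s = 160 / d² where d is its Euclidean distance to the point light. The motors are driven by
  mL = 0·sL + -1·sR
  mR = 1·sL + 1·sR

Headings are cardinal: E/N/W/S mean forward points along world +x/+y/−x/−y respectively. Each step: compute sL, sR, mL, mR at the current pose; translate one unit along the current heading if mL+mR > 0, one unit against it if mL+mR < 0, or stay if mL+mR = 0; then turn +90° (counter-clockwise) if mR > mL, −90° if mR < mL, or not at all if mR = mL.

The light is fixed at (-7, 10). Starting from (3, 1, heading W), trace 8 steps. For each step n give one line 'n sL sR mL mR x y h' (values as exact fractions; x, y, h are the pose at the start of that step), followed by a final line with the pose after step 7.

n=0: pose=(3,1,W); sL=32/45, sR=160/117; mL=-160/117, mR=1216/585; mL+mR=32/45 → advance +1; mR−mL=224/65 → turn +1·90°
n=1: pose=(2,1,S); sL=40/61, sR=20/17; mL=-20/17, mR=1900/1037; mL+mR=40/61 → advance +1; mR−mL=3120/1037 → turn +1·90°
n=2: pose=(2,0,E); sL=160/149, sR=160/269; mL=-160/269, mR=66880/40081; mL+mR=160/149 → advance +1; mR−mL=90720/40081 → turn +1·90°
n=3: pose=(3,0,N); sL=16/13, sR=16/25; mL=-16/25, mR=608/325; mL+mR=16/13 → advance +1; mR−mL=816/325 → turn +1·90°
n=4: pose=(3,1,W); sL=32/45, sR=160/117; mL=-160/117, mR=1216/585; mL+mR=32/45 → advance +1; mR−mL=224/65 → turn +1·90°
n=5: pose=(2,1,S); sL=40/61, sR=20/17; mL=-20/17, mR=1900/1037; mL+mR=40/61 → advance +1; mR−mL=3120/1037 → turn +1·90°
n=6: pose=(2,0,E); sL=160/149, sR=160/269; mL=-160/269, mR=66880/40081; mL+mR=160/149 → advance +1; mR−mL=90720/40081 → turn +1·90°
n=7: pose=(3,0,N); sL=16/13, sR=16/25; mL=-16/25, mR=608/325; mL+mR=16/13 → advance +1; mR−mL=816/325 → turn +1·90°

0 32/45 160/117 -160/117 1216/585 3 1 W
1 40/61 20/17 -20/17 1900/1037 2 1 S
2 160/149 160/269 -160/269 66880/40081 2 0 E
3 16/13 16/25 -16/25 608/325 3 0 N
4 32/45 160/117 -160/117 1216/585 3 1 W
5 40/61 20/17 -20/17 1900/1037 2 1 S
6 160/149 160/269 -160/269 66880/40081 2 0 E
7 16/13 16/25 -16/25 608/325 3 0 N
final 3 1 W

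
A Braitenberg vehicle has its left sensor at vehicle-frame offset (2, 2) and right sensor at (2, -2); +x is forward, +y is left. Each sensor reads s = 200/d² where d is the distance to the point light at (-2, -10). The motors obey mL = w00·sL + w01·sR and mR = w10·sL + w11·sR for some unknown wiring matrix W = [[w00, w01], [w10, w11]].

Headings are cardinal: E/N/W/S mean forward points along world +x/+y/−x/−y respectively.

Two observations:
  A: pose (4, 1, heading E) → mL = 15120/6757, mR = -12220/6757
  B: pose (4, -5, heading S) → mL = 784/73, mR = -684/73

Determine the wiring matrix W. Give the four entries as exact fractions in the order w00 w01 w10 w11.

obs A: pose=(4,1,E) → sL=200/233, sR=40/29, mL=15120/6757, mR=-12220/6757
obs B: pose=(4,-5,S) → sL=200/73, sR=8, mL=784/73, mR=-684/73
sensor matrix S = [[200/233, 40/29], [200/73, 8]]; det S = 1523200/493261
solve [mL_A; mL_B] = S·[w00; w01] and [mR_A; mR_B] = S·[w10; w11]:
  w00 = 1, w01 = 1, w10 = -1/2, w11 = -1

1 1 -1/2 -1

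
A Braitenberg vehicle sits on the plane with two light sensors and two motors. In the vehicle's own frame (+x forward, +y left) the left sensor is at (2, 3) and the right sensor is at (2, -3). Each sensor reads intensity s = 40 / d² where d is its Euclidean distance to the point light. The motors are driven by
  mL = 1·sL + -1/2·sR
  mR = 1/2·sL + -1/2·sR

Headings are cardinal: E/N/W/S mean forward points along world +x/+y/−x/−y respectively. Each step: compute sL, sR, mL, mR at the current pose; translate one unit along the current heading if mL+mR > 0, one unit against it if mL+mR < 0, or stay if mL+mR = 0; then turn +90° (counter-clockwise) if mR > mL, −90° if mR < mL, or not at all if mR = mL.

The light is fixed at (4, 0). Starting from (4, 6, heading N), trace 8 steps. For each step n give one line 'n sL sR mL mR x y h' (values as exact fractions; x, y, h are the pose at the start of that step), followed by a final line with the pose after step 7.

n=0: pose=(4,6,N); sL=40/73, sR=40/73; mL=20/73, mR=0; mL+mR=20/73 → advance +1; mR−mL=-20/73 → turn -1·90°
n=1: pose=(4,7,E); sL=5/13, sR=2; mL=-8/13, mR=-21/26; mL+mR=-37/26 → advance -1; mR−mL=-5/26 → turn -1·90°
n=2: pose=(3,7,S); sL=40/29, sR=40/41; mL=1060/1189, mR=240/1189; mL+mR=1300/1189 → advance +1; mR−mL=-20/29 → turn -1·90°
n=3: pose=(3,6,W); sL=20/9, sR=4/9; mL=2, mR=8/9; mL+mR=26/9 → advance +1; mR−mL=-10/9 → turn -1·90°
n=4: pose=(2,6,N); sL=40/89, sR=8/13; mL=164/1157, mR=-96/1157; mL+mR=68/1157 → advance +1; mR−mL=-20/89 → turn -1·90°
n=5: pose=(2,7,E); sL=2/5, sR=5/2; mL=-17/20, mR=-21/20; mL+mR=-19/10 → advance -1; mR−mL=-1/5 → turn -1·90°
n=6: pose=(1,7,S); sL=8/5, sR=40/61; mL=388/305, mR=144/305; mL+mR=532/305 → advance +1; mR−mL=-4/5 → turn -1·90°
n=7: pose=(1,6,W); sL=20/17, sR=20/53; mL=890/901, mR=360/901; mL+mR=1250/901 → advance +1; mR−mL=-10/17 → turn -1·90°

0 40/73 40/73 20/73 0 4 6 N
1 5/13 2 -8/13 -21/26 4 7 E
2 40/29 40/41 1060/1189 240/1189 3 7 S
3 20/9 4/9 2 8/9 3 6 W
4 40/89 8/13 164/1157 -96/1157 2 6 N
5 2/5 5/2 -17/20 -21/20 2 7 E
6 8/5 40/61 388/305 144/305 1 7 S
7 20/17 20/53 890/901 360/901 1 6 W
final 0 6 N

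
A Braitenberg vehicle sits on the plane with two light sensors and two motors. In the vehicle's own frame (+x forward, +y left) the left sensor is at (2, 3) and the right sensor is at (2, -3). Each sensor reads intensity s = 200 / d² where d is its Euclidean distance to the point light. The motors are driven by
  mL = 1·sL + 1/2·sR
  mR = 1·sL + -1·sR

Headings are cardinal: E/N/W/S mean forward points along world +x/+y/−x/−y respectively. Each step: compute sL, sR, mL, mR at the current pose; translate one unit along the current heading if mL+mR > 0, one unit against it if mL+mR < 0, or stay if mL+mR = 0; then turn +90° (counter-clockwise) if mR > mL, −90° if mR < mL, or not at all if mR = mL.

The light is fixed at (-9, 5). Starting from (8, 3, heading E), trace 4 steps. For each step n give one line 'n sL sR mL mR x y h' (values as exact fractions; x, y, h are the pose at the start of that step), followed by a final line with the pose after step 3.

n=0: pose=(8,3,E); sL=100/181, sR=100/193; mL=28350/34933, mR=1200/34933; mL+mR=29550/34933 → advance +1; mR−mL=-150/193 → turn -1·90°
n=1: pose=(9,3,S); sL=200/457, sR=200/241; mL=93900/110137, mR=-43200/110137; mL+mR=50700/110137 → advance +1; mR−mL=-300/241 → turn -1·90°
n=2: pose=(9,2,W); sL=50/73, sR=25/32; mL=5025/4672, mR=-225/2336; mL+mR=4575/4672 → advance +1; mR−mL=-75/64 → turn -1·90°
n=3: pose=(8,2,N); sL=200/197, sR=200/401; mL=99900/78997, mR=40800/78997; mL+mR=140700/78997 → advance +1; mR−mL=-300/401 → turn -1·90°

0 100/181 100/193 28350/34933 1200/34933 8 3 E
1 200/457 200/241 93900/110137 -43200/110137 9 3 S
2 50/73 25/32 5025/4672 -225/2336 9 2 W
3 200/197 200/401 99900/78997 40800/78997 8 2 N
final 8 3 E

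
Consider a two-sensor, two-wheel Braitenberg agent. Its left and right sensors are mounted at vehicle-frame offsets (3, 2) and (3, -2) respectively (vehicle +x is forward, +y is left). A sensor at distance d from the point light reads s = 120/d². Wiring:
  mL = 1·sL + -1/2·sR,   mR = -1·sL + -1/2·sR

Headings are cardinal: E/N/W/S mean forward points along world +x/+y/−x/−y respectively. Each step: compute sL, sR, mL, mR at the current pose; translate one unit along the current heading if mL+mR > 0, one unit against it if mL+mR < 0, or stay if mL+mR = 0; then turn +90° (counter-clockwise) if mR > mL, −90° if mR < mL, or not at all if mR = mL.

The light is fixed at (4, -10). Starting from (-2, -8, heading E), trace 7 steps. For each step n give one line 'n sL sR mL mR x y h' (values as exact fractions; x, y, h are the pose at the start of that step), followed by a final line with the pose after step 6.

n=0: pose=(-2,-8,E); sL=24/5, sR=40/3; mL=-28/15, mR=-172/15; mL+mR=-40/3 → advance -1; mR−mL=-48/5 → turn -1·90°
n=1: pose=(-3,-8,S); sL=60/13, sR=60/41; mL=2070/533, mR=-2850/533; mL+mR=-60/41 → advance -1; mR−mL=-120/13 → turn -1·90°
n=2: pose=(-3,-7,W); sL=120/101, sR=24/25; mL=1788/2525, mR=-4212/2525; mL+mR=-24/25 → advance -1; mR−mL=-240/101 → turn -1·90°
n=3: pose=(-2,-7,N); sL=6/5, sR=30/13; mL=3/65, mR=-153/65; mL+mR=-30/13 → advance -1; mR−mL=-12/5 → turn -1·90°
n=4: pose=(-2,-8,E); sL=24/5, sR=40/3; mL=-28/15, mR=-172/15; mL+mR=-40/3 → advance -1; mR−mL=-48/5 → turn -1·90°
n=5: pose=(-3,-8,S); sL=60/13, sR=60/41; mL=2070/533, mR=-2850/533; mL+mR=-60/41 → advance -1; mR−mL=-120/13 → turn -1·90°
n=6: pose=(-3,-7,W); sL=120/101, sR=24/25; mL=1788/2525, mR=-4212/2525; mL+mR=-24/25 → advance -1; mR−mL=-240/101 → turn -1·90°

0 24/5 40/3 -28/15 -172/15 -2 -8 E
1 60/13 60/41 2070/533 -2850/533 -3 -8 S
2 120/101 24/25 1788/2525 -4212/2525 -3 -7 W
3 6/5 30/13 3/65 -153/65 -2 -7 N
4 24/5 40/3 -28/15 -172/15 -2 -8 E
5 60/13 60/41 2070/533 -2850/533 -3 -8 S
6 120/101 24/25 1788/2525 -4212/2525 -3 -7 W
final -2 -7 N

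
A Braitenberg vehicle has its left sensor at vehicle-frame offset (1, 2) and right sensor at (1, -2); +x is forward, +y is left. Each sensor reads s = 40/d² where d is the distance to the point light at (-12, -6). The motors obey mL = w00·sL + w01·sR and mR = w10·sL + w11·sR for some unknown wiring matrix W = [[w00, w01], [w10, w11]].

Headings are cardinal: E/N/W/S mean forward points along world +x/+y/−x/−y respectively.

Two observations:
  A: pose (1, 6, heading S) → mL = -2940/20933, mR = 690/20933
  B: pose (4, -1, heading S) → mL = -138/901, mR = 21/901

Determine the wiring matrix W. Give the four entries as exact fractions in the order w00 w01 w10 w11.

obs A: pose=(1,6,S) → sL=20/173, sR=20/121, mL=-2940/20933, mR=690/20933
obs B: pose=(4,-1,S) → sL=2/17, sR=10/53, mL=-138/901, mR=21/901
sensor matrix S = [[20/173, 20/121], [2/17, 10/53]]; det S = 44640/18860633
solve [mL_A; mL_B] = S·[w00; w01] and [mR_A; mR_B] = S·[w10; w11]:
  w00 = -1/2, w01 = -1/2, w10 = 1, w11 = -1/2

-1/2 -1/2 1 -1/2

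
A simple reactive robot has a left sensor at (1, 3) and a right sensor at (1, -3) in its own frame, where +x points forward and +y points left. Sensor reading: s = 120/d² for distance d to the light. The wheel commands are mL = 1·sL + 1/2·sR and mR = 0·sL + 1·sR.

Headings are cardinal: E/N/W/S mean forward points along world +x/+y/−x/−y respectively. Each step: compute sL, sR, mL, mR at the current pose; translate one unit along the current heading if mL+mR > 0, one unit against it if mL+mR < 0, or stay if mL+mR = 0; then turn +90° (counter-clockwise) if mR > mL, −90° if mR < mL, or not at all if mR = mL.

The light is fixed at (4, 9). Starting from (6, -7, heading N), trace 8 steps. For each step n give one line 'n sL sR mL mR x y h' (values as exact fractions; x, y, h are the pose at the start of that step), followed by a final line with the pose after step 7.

0 60/113 12/25 2178/2825 12/25 6 -7 N
1 40/51 40/111 1820/1887 40/111 6 -6 E
2 30/73 15/32 3015/4672 15/32 7 -6 S
3 24/73 120/173 8532/12629 120/173 7 -7 W
4 60/157 12/29 2682/4553 12/29 6 -7 S
5 120/401 120/197 47700/78997 120/197 6 -8 W
6 6/17 15/41 747/1394 15/41 5 -8 S
7 40/147 8/15 132/245 8/15 5 -9 W
final 4 -9 N

n=0: pose=(6,-7,N); sL=60/113, sR=12/25; mL=2178/2825, mR=12/25; mL+mR=3534/2825 → advance +1; mR−mL=-822/2825 → turn -1·90°
n=1: pose=(6,-6,E); sL=40/51, sR=40/111; mL=1820/1887, mR=40/111; mL+mR=2500/1887 → advance +1; mR−mL=-380/629 → turn -1·90°
n=2: pose=(7,-6,S); sL=30/73, sR=15/32; mL=3015/4672, mR=15/32; mL+mR=5205/4672 → advance +1; mR−mL=-825/4672 → turn -1·90°
n=3: pose=(7,-7,W); sL=24/73, sR=120/173; mL=8532/12629, mR=120/173; mL+mR=17292/12629 → advance +1; mR−mL=228/12629 → turn +1·90°
n=4: pose=(6,-7,S); sL=60/157, sR=12/29; mL=2682/4553, mR=12/29; mL+mR=4566/4553 → advance +1; mR−mL=-798/4553 → turn -1·90°
n=5: pose=(6,-8,W); sL=120/401, sR=120/197; mL=47700/78997, mR=120/197; mL+mR=95820/78997 → advance +1; mR−mL=420/78997 → turn +1·90°
n=6: pose=(5,-8,S); sL=6/17, sR=15/41; mL=747/1394, mR=15/41; mL+mR=1257/1394 → advance +1; mR−mL=-237/1394 → turn -1·90°
n=7: pose=(5,-9,W); sL=40/147, sR=8/15; mL=132/245, mR=8/15; mL+mR=788/735 → advance +1; mR−mL=-4/735 → turn -1·90°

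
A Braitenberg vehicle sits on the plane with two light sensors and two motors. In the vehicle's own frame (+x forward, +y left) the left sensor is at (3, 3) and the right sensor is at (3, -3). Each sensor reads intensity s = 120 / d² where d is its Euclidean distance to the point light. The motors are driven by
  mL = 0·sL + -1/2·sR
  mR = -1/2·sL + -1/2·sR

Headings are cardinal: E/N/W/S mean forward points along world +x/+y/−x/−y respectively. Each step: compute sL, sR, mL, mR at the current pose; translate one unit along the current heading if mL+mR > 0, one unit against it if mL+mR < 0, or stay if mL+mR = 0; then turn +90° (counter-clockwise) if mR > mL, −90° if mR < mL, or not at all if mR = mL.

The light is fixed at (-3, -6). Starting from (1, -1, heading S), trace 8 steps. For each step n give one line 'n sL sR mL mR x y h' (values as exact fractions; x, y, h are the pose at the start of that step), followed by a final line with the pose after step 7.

n=0: pose=(1,-1,S); sL=120/53, sR=24; mL=-12, mR=-696/53; mL+mR=-1332/53 → advance -1; mR−mL=-60/53 → turn -1·90°
n=1: pose=(1,0,W); sL=12, sR=60/41; mL=-30/41, mR=-276/41; mL+mR=-306/41 → advance -1; mR−mL=-6 → turn -1·90°
n=2: pose=(2,0,N); sL=24/17, sR=24/29; mL=-12/29, mR=-552/493; mL+mR=-756/493 → advance -1; mR−mL=-12/17 → turn -1·90°
n=3: pose=(2,-1,E); sL=15/16, sR=30/17; mL=-15/17, mR=-735/544; mL+mR=-1215/544 → advance -1; mR−mL=-15/32 → turn -1·90°
n=4: pose=(1,-1,S); sL=120/53, sR=24; mL=-12, mR=-696/53; mL+mR=-1332/53 → advance -1; mR−mL=-60/53 → turn -1·90°
n=5: pose=(1,0,W); sL=12, sR=60/41; mL=-30/41, mR=-276/41; mL+mR=-306/41 → advance -1; mR−mL=-6 → turn -1·90°
n=6: pose=(2,0,N); sL=24/17, sR=24/29; mL=-12/29, mR=-552/493; mL+mR=-756/493 → advance -1; mR−mL=-12/17 → turn -1·90°
n=7: pose=(2,-1,E); sL=15/16, sR=30/17; mL=-15/17, mR=-735/544; mL+mR=-1215/544 → advance -1; mR−mL=-15/32 → turn -1·90°

0 120/53 24 -12 -696/53 1 -1 S
1 12 60/41 -30/41 -276/41 1 0 W
2 24/17 24/29 -12/29 -552/493 2 0 N
3 15/16 30/17 -15/17 -735/544 2 -1 E
4 120/53 24 -12 -696/53 1 -1 S
5 12 60/41 -30/41 -276/41 1 0 W
6 24/17 24/29 -12/29 -552/493 2 0 N
7 15/16 30/17 -15/17 -735/544 2 -1 E
final 1 -1 S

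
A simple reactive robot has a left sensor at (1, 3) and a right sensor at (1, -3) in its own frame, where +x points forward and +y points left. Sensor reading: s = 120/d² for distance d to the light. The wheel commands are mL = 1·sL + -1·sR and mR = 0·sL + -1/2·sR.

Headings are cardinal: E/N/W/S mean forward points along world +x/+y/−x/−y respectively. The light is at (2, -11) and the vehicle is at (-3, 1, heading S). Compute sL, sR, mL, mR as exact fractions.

left sensor world pos  = (0, 0); dL² = 125
right sensor world pos = (-6, 0); dR² = 185
sL = 120/125 = 24/25
sR = 120/185 = 24/37
mL = 1·sL + -1·sR = 288/925
mR = 0·sL + -1/2·sR = -12/37

24/25 24/37 288/925 -12/37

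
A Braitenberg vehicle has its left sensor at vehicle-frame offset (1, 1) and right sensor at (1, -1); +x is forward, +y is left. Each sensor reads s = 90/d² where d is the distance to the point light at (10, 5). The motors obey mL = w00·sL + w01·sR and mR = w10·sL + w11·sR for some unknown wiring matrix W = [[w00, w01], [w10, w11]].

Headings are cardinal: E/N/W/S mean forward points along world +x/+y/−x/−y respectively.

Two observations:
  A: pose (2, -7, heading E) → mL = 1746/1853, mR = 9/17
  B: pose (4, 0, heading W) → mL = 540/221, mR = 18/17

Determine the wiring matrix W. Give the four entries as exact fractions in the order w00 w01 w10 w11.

obs A: pose=(2,-7,E) → sL=9/17, sR=45/109, mL=1746/1853, mR=9/17
obs B: pose=(4,0,W) → sL=18/17, sR=18/13, mL=540/221, mR=18/17
sensor matrix S = [[9/17, 45/109], [18/17, 18/13]]; det S = 7128/24089
solve [mL_A; mL_B] = S·[w00; w01] and [mR_A; mR_B] = S·[w10; w11]:
  w00 = 1, w01 = 1, w10 = 1, w11 = 0

1 1 1 0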